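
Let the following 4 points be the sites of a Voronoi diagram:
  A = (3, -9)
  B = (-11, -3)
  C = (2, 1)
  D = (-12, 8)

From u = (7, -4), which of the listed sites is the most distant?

D

Squared Euclidean distances:
|uA|² = (7−3)² + (-4−(-9))² = 16 + 25 = 41
|uB|² = (7−(-11))² + (-4−(-3))² = 324 + 1 = 325
|uC|² = (7−2)² + (-4−1)² = 25 + 25 = 50
|uD|² = (7−(-12))² + (-4−8)² = 361 + 144 = 505
The largest is to D.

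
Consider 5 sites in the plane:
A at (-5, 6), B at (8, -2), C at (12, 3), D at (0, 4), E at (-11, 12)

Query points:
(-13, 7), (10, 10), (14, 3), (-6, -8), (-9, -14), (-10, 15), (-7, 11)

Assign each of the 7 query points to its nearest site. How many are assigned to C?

2

(-13, 7) — d² to each: A:65, B:522, C:641, D:178, E:29 → nearest is E
(10, 10) — d² to each: A:241, B:148, C:53, D:136, E:445 → nearest is C
(14, 3) — d² to each: A:370, B:61, C:4, D:197, E:706 → nearest is C
(-6, -8) — d² to each: A:197, B:232, C:445, D:180, E:425 → nearest is D
(-9, -14) — d² to each: A:416, B:433, C:730, D:405, E:680 → nearest is D
(-10, 15) — d² to each: A:106, B:613, C:628, D:221, E:10 → nearest is E
(-7, 11) — d² to each: A:29, B:394, C:425, D:98, E:17 → nearest is E
2 of the 7 points have C as nearest.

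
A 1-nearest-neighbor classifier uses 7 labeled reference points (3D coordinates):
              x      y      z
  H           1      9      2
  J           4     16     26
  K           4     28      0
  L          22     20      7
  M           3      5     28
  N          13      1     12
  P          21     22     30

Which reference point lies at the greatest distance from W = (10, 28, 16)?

N

Compare squared distances (the ordering matches that of the actual distances):
|WH|² = (10−1)² + (28−9)² + (16−2)² = 81 + 361 + 196 = 638
|WJ|² = (10−4)² + (28−16)² + (16−26)² = 36 + 144 + 100 = 280
|WK|² = (10−4)² + (28−28)² + (16−0)² = 36 + 0 + 256 = 292
|WL|² = (10−22)² + (28−20)² + (16−7)² = 144 + 64 + 81 = 289
|WM|² = (10−3)² + (28−5)² + (16−28)² = 49 + 529 + 144 = 722
|WN|² = (10−13)² + (28−1)² + (16−12)² = 9 + 729 + 16 = 754
|WP|² = (10−21)² + (28−22)² + (16−30)² = 121 + 36 + 196 = 353
The largest is to N.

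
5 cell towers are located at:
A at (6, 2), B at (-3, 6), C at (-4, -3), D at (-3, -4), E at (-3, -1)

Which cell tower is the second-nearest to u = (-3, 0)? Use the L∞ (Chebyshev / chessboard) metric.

d(u,A) = max(9, 2) = 9
d(u,B) = max(0, 6) = 6
d(u,C) = max(1, 3) = 3
d(u,D) = max(0, 4) = 4
d(u,E) = max(0, 1) = 1
Sorted ascending: E, C, D, … — the second-nearest is C.

C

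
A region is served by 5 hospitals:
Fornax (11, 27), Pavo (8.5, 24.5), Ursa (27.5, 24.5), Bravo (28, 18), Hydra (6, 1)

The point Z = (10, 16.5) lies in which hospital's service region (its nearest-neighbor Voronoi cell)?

Pavo

Since √ is increasing, it suffices to compare squared distances:
d²(Z, Fornax) = (10−11)² + (16.5−27)² = 1 + 110.25 = 111.25
d²(Z, Pavo) = (10−8.5)² + (16.5−24.5)² = 2.25 + 64 = 66.25
d²(Z, Ursa) = (10−27.5)² + (16.5−24.5)² = 306.25 + 64 = 370.25
d²(Z, Bravo) = (10−28)² + (16.5−18)² = 324 + 2.25 = 326.25
d²(Z, Hydra) = (10−6)² + (16.5−1)² = 16 + 240.25 = 256.25
Pavo is nearest.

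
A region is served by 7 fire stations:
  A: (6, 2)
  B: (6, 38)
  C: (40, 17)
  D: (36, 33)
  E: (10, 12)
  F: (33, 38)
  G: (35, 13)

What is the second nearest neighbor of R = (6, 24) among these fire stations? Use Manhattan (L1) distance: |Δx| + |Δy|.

d(R,A) = |6−6| + |24−2| = 0 + 22 = 22
d(R,B) = |6−6| + |24−38| = 0 + 14 = 14
d(R,C) = |6−40| + |24−17| = 34 + 7 = 41
d(R,D) = |6−36| + |24−33| = 30 + 9 = 39
d(R,E) = |6−10| + |24−12| = 4 + 12 = 16
d(R,F) = |6−33| + |24−38| = 27 + 14 = 41
d(R,G) = |6−35| + |24−13| = 29 + 11 = 40
Sorted ascending: B, E, A, … — the second-nearest is E.

E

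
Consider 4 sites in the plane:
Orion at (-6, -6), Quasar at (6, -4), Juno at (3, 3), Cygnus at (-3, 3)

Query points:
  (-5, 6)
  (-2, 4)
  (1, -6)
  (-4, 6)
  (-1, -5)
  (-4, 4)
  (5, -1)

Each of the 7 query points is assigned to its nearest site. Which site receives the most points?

(-5, 6) — d² to each: Orion:145, Quasar:221, Juno:73, Cygnus:13 → nearest is Cygnus
(-2, 4) — d² to each: Orion:116, Quasar:128, Juno:26, Cygnus:2 → nearest is Cygnus
(1, -6) — d² to each: Orion:49, Quasar:29, Juno:85, Cygnus:97 → nearest is Quasar
(-4, 6) — d² to each: Orion:148, Quasar:200, Juno:58, Cygnus:10 → nearest is Cygnus
(-1, -5) — d² to each: Orion:26, Quasar:50, Juno:80, Cygnus:68 → nearest is Orion
(-4, 4) — d² to each: Orion:104, Quasar:164, Juno:50, Cygnus:2 → nearest is Cygnus
(5, -1) — d² to each: Orion:146, Quasar:10, Juno:20, Cygnus:80 → nearest is Quasar
Tally — Orion:1, Quasar:2, Cygnus:4. Cygnus captures the most (4).

Cygnus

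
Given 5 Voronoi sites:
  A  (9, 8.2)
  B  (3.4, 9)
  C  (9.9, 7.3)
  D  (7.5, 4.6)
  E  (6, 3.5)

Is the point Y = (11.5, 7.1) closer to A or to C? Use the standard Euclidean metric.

Compare squared distances:
|YA|² = (11.5−9)² + (7.1−8.2)² = 6.25 + 1.21 = 7.46
|YC|² = (11.5−9.9)² + (7.1−7.3)² = 2.56 + 0.04 = 2.6
7.46 > 2.6, so C is closer.

C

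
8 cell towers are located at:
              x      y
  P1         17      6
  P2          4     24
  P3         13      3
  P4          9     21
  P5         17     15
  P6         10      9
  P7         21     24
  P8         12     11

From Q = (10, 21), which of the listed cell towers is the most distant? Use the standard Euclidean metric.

P3

Compare squared distances (the ordering matches that of the actual distances):
|QP1|² = 49 + 225 = 274
|QP2|² = 36 + 9 = 45
|QP3|² = 9 + 324 = 333
|QP4|² = 1 + 0 = 1
|QP5|² = 49 + 36 = 85
|QP6|² = 0 + 144 = 144
|QP7|² = 121 + 9 = 130
|QP8|² = 4 + 100 = 104
The largest is to P3.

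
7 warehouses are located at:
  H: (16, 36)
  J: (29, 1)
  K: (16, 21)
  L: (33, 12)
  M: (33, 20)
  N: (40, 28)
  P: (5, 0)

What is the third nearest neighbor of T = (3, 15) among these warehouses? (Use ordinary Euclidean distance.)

Squared Euclidean distances:
|TH|² = (3−16)² + (15−36)² = 169 + 441 = 610
|TJ|² = (3−29)² + (15−1)² = 676 + 196 = 872
|TK|² = (3−16)² + (15−21)² = 169 + 36 = 205
|TL|² = (3−33)² + (15−12)² = 900 + 9 = 909
|TM|² = (3−33)² + (15−20)² = 900 + 25 = 925
|TN|² = (3−40)² + (15−28)² = 1369 + 169 = 1538
|TP|² = (3−5)² + (15−0)² = 4 + 225 = 229
Sorted ascending: K, P, H, J, … — the third-nearest is H.

H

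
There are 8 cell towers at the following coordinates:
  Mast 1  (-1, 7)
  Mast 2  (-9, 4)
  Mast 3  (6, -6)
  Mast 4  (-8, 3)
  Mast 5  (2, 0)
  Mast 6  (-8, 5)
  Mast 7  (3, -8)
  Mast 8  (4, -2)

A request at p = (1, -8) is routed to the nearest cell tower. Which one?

Since √ is increasing, it suffices to compare squared distances:
d²(p, Mast 1) = (1−(-1))² + (-8−7)² = 4 + 225 = 229
d²(p, Mast 2) = (1−(-9))² + (-8−4)² = 100 + 144 = 244
d²(p, Mast 3) = (1−6)² + (-8−(-6))² = 25 + 4 = 29
d²(p, Mast 4) = (1−(-8))² + (-8−3)² = 81 + 121 = 202
d²(p, Mast 5) = (1−2)² + (-8−0)² = 1 + 64 = 65
d²(p, Mast 6) = (1−(-8))² + (-8−5)² = 81 + 169 = 250
d²(p, Mast 7) = (1−3)² + (-8−(-8))² = 4 + 0 = 4
d²(p, Mast 8) = (1−4)² + (-8−(-2))² = 9 + 36 = 45
Mast 7 is nearest.

Mast 7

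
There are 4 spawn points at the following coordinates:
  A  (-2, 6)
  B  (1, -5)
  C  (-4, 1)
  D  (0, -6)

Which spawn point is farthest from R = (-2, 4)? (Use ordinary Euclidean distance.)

Compare squared distances (the ordering matches that of the actual distances):
|RA|² = 0 + 4 = 4
|RB|² = 9 + 81 = 90
|RC|² = 4 + 9 = 13
|RD|² = 4 + 100 = 104
The largest is to D.

D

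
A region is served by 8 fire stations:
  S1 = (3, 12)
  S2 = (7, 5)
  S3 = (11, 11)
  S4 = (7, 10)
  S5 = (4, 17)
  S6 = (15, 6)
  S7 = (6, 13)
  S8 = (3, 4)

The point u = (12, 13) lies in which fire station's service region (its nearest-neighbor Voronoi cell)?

Squared Euclidean distances:
|uS1|² = 81 + 1 = 82
|uS2|² = 25 + 64 = 89
|uS3|² = 1 + 4 = 5
|uS4|² = 25 + 9 = 34
|uS5|² = 64 + 16 = 80
|uS6|² = 9 + 49 = 58
|uS7|² = 36 + 0 = 36
|uS8|² = 81 + 81 = 162
S3 is nearest.

S3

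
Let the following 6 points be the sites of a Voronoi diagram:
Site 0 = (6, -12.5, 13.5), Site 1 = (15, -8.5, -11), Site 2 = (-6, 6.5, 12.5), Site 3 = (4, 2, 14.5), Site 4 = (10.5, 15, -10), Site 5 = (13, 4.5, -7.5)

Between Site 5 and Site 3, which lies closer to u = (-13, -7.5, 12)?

Site 3

Compare squared distances:
d²(u, Site 5) = (-13−13)² + (-7.5−4.5)² + (12−(-7.5))² = 676 + 144 + 380.25 = 1200.25
d²(u, Site 3) = (-13−4)² + (-7.5−2)² + (12−14.5)² = 289 + 90.25 + 6.25 = 385.5
1200.25 > 385.5, so Site 3 is closer.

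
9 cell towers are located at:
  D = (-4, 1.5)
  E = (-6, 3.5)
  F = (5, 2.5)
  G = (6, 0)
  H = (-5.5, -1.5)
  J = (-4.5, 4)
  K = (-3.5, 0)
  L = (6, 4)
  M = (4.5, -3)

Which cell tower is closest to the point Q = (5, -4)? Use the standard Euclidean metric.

M

Compare squared distances (the ordering matches that of the actual distances):
|QD|² = 81 + 30.25 = 111.25
|QE|² = 121 + 56.25 = 177.25
|QF|² = 0 + 42.25 = 42.25
|QG|² = 1 + 16 = 17
|QH|² = 110.25 + 6.25 = 116.5
|QJ|² = 90.25 + 64 = 154.25
|QK|² = 72.25 + 16 = 88.25
|QL|² = 1 + 64 = 65
|QM|² = 0.25 + 1 = 1.25
The smallest is to M, so Q lies in the Voronoi region of M.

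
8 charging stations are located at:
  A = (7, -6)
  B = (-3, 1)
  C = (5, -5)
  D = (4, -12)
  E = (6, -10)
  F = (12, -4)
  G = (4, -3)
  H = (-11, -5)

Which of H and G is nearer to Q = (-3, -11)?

Compare squared distances:
|QH|² = (-3−(-11))² + (-11−(-5))² = 64 + 36 = 100
|QG|² = (-3−4)² + (-11−(-3))² = 49 + 64 = 113
100 < 113, so H is closer.

H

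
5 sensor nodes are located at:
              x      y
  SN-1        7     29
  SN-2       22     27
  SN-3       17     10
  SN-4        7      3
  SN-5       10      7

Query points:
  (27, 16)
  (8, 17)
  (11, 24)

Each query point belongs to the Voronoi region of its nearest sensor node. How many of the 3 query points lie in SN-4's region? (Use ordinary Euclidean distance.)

0

(27, 16) — d² to each: SN-1:569, SN-2:146, SN-3:136, SN-4:569, SN-5:370 → nearest is SN-3
(8, 17) — d² to each: SN-1:145, SN-2:296, SN-3:130, SN-4:197, SN-5:104 → nearest is SN-5
(11, 24) — d² to each: SN-1:41, SN-2:130, SN-3:232, SN-4:457, SN-5:290 → nearest is SN-1
0 of the 3 points have SN-4 as nearest.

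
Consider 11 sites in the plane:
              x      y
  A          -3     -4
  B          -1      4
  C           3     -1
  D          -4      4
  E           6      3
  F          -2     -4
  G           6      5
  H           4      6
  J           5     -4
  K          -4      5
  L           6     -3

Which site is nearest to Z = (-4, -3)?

Since √ is increasing, it suffices to compare squared distances:
|ZA|² = (-4−(-3))² + (-3−(-4))² = 1 + 1 = 2
|ZB|² = (-4−(-1))² + (-3−4)² = 9 + 49 = 58
|ZC|² = (-4−3)² + (-3−(-1))² = 49 + 4 = 53
|ZD|² = (-4−(-4))² + (-3−4)² = 0 + 49 = 49
|ZE|² = (-4−6)² + (-3−3)² = 100 + 36 = 136
|ZF|² = (-4−(-2))² + (-3−(-4))² = 4 + 1 = 5
|ZG|² = (-4−6)² + (-3−5)² = 100 + 64 = 164
|ZH|² = (-4−4)² + (-3−6)² = 64 + 81 = 145
|ZJ|² = (-4−5)² + (-3−(-4))² = 81 + 1 = 82
|ZK|² = (-4−(-4))² + (-3−5)² = 0 + 64 = 64
|ZL|² = (-4−6)² + (-3−(-3))² = 100 + 0 = 100
Minimum is at A.

A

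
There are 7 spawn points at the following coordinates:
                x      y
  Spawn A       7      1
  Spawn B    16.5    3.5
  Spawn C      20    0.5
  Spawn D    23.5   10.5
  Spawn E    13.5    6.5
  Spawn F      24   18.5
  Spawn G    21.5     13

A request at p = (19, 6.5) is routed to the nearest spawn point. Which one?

Spawn B

Since √ is increasing, it suffices to compare squared distances:
d²(p, Spawn A) = (19−7)² + (6.5−1)² = 144 + 30.25 = 174.25
d²(p, Spawn B) = (19−16.5)² + (6.5−3.5)² = 6.25 + 9 = 15.25
d²(p, Spawn C) = (19−20)² + (6.5−0.5)² = 1 + 36 = 37
d²(p, Spawn D) = (19−23.5)² + (6.5−10.5)² = 20.25 + 16 = 36.25
d²(p, Spawn E) = (19−13.5)² + (6.5−6.5)² = 30.25 + 0 = 30.25
d²(p, Spawn F) = (19−24)² + (6.5−18.5)² = 25 + 144 = 169
d²(p, Spawn G) = (19−21.5)² + (6.5−13)² = 6.25 + 42.25 = 48.5
Minimum is at Spawn B.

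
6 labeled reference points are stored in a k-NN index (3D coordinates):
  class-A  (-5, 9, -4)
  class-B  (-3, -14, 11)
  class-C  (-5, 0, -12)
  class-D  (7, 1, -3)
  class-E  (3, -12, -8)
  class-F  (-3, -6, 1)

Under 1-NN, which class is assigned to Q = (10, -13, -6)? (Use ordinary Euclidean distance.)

class-E

Compare squared distances (the ordering matches that of the actual distances):
d²(Q, class-A) = (10−(-5))² + (-13−9)² + (-6−(-4))² = 225 + 484 + 4 = 713
d²(Q, class-B) = (10−(-3))² + (-13−(-14))² + (-6−11)² = 169 + 1 + 289 = 459
d²(Q, class-C) = (10−(-5))² + (-13−0)² + (-6−(-12))² = 225 + 169 + 36 = 430
d²(Q, class-D) = (10−7)² + (-13−1)² + (-6−(-3))² = 9 + 196 + 9 = 214
d²(Q, class-E) = (10−3)² + (-13−(-12))² + (-6−(-8))² = 49 + 1 + 4 = 54
d²(Q, class-F) = (10−(-3))² + (-13−(-6))² + (-6−1)² = 169 + 49 + 49 = 267
class-E is nearest.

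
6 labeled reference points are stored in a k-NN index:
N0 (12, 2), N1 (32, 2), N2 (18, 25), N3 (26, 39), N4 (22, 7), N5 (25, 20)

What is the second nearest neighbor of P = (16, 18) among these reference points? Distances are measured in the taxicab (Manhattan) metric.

d(P,N0) = |16−12| + |18−2| = 4 + 16 = 20
d(P,N1) = |16−32| + |18−2| = 16 + 16 = 32
d(P,N2) = |16−18| + |18−25| = 2 + 7 = 9
d(P,N3) = |16−26| + |18−39| = 10 + 21 = 31
d(P,N4) = |16−22| + |18−7| = 6 + 11 = 17
d(P,N5) = |16−25| + |18−20| = 9 + 2 = 11
Sorted ascending: N2, N5, N4, … — the second-nearest is N5.

N5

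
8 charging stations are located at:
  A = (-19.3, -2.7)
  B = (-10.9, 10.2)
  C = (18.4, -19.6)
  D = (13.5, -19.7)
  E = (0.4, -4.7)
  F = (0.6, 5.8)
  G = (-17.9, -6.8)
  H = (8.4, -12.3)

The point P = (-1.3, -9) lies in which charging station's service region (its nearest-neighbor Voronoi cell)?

Squared Euclidean distances:
|PA|² = (-1.3−(-19.3))² + (-9−(-2.7))² = 324 + 39.69 = 363.69
|PB|² = (-1.3−(-10.9))² + (-9−10.2)² = 92.16 + 368.64 = 460.8
|PC|² = (-1.3−18.4)² + (-9−(-19.6))² = 388.09 + 112.36 = 500.45
|PD|² = (-1.3−13.5)² + (-9−(-19.7))² = 219.04 + 114.49 = 333.53
|PE|² = (-1.3−0.4)² + (-9−(-4.7))² = 2.89 + 18.49 = 21.38
|PF|² = (-1.3−0.6)² + (-9−5.8)² = 3.61 + 219.04 = 222.65
|PG|² = (-1.3−(-17.9))² + (-9−(-6.8))² = 275.56 + 4.84 = 280.4
|PH|² = (-1.3−8.4)² + (-9−(-12.3))² = 94.09 + 10.89 = 104.98
Minimum is at E.

E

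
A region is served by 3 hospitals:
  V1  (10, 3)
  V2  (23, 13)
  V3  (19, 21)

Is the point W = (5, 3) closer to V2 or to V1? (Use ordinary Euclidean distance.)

V1

Compare squared distances:
|WV2|² = (5−23)² + (3−13)² = 324 + 100 = 424
|WV1|² = (5−10)² + (3−3)² = 25 + 0 = 25
424 > 25, so V1 is closer.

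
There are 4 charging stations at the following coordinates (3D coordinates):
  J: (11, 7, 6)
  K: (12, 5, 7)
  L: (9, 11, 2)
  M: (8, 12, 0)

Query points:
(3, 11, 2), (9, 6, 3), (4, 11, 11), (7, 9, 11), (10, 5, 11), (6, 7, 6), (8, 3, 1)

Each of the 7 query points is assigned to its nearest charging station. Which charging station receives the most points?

J

(3, 11, 2) — d² to each: J:96, K:142, L:36, M:30 → nearest is M
(9, 6, 3) — d² to each: J:14, K:26, L:26, M:46 → nearest is J
(4, 11, 11) — d² to each: J:90, K:116, L:106, M:138 → nearest is J
(7, 9, 11) — d² to each: J:45, K:57, L:89, M:131 → nearest is J
(10, 5, 11) — d² to each: J:30, K:20, L:118, M:174 → nearest is K
(6, 7, 6) — d² to each: J:25, K:41, L:41, M:65 → nearest is J
(8, 3, 1) — d² to each: J:50, K:56, L:66, M:82 → nearest is J
Tally — J:5, K:1, M:1. J captures the most (5).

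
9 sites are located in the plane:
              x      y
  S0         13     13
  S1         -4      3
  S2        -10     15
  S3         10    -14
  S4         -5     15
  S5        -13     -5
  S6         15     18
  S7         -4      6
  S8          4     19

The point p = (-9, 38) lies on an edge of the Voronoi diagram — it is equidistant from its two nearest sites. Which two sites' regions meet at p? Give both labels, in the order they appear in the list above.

Squared distances from p to each site:
|pS0|² = 484 + 625 = 1109
|pS1|² = 25 + 1225 = 1250
|pS2|² = 1 + 529 = 530
|pS3|² = 361 + 2704 = 3065
|pS4|² = 16 + 529 = 545
|pS5|² = 16 + 1849 = 1865
|pS6|² = 576 + 400 = 976
|pS7|² = 25 + 1024 = 1049
|pS8|² = 169 + 361 = 530
p is equidistant from S2 and S8 (both at squared distance 530), and every other site is strictly farther — so p lies on the S2–S8 Voronoi edge.

S2 and S8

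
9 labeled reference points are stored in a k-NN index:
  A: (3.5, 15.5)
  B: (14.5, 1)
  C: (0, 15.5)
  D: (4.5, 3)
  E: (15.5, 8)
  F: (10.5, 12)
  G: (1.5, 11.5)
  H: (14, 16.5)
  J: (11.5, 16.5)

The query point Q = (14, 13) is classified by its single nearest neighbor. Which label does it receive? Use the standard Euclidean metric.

H

Squared Euclidean distances:
|QA|² = (14−3.5)² + (13−15.5)² = 110.25 + 6.25 = 116.5
|QB|² = (14−14.5)² + (13−1)² = 0.25 + 144 = 144.25
|QC|² = (14−0)² + (13−15.5)² = 196 + 6.25 = 202.25
|QD|² = (14−4.5)² + (13−3)² = 90.25 + 100 = 190.25
|QE|² = (14−15.5)² + (13−8)² = 2.25 + 25 = 27.25
|QF|² = (14−10.5)² + (13−12)² = 12.25 + 1 = 13.25
|QG|² = (14−1.5)² + (13−11.5)² = 156.25 + 2.25 = 158.5
|QH|² = (14−14)² + (13−16.5)² = 0 + 12.25 = 12.25
|QJ|² = (14−11.5)² + (13−16.5)² = 6.25 + 12.25 = 18.5
H is nearest.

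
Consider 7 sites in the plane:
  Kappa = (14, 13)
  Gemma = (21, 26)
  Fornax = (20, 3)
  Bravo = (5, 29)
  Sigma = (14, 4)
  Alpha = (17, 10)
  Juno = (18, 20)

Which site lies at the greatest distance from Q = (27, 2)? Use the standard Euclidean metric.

Bravo

Since √ is increasing, it suffices to compare squared distances:
d²(Q, Kappa) = (27−14)² + (2−13)² = 169 + 121 = 290
d²(Q, Gemma) = (27−21)² + (2−26)² = 36 + 576 = 612
d²(Q, Fornax) = (27−20)² + (2−3)² = 49 + 1 = 50
d²(Q, Bravo) = (27−5)² + (2−29)² = 484 + 729 = 1213
d²(Q, Sigma) = (27−14)² + (2−4)² = 169 + 4 = 173
d²(Q, Alpha) = (27−17)² + (2−10)² = 100 + 64 = 164
d²(Q, Juno) = (27−18)² + (2−20)² = 81 + 324 = 405
The largest is to Bravo.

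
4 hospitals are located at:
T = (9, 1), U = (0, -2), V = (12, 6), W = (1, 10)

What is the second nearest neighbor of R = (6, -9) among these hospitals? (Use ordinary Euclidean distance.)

Squared Euclidean distances:
|RT|² = (6−9)² + (-9−1)² = 9 + 100 = 109
|RU|² = (6−0)² + (-9−(-2))² = 36 + 49 = 85
|RV|² = (6−12)² + (-9−6)² = 36 + 225 = 261
|RW|² = (6−1)² + (-9−10)² = 25 + 361 = 386
Sorted ascending: U, T, V, … — the second-nearest is T.

T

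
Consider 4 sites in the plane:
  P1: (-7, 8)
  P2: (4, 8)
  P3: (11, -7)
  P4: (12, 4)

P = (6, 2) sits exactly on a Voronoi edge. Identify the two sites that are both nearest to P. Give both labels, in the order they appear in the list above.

Squared distances from P to each site:
|PP1|² = (6−(-7))² + (2−8)² = 169 + 36 = 205
|PP2|² = (6−4)² + (2−8)² = 4 + 36 = 40
|PP3|² = (6−11)² + (2−(-7))² = 25 + 81 = 106
|PP4|² = (6−12)² + (2−4)² = 36 + 4 = 40
P is equidistant from P2 and P4 (both at squared distance 40), and every other site is strictly farther — so P lies on the P2–P4 Voronoi edge.

P2 and P4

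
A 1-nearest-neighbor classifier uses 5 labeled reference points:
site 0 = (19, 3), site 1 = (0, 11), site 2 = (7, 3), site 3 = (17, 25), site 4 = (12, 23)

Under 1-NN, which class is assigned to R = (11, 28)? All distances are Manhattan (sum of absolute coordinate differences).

site 4

d(R, site 0) = |11−19| + |28−3| = 8 + 25 = 33
d(R, site 1) = |11−0| + |28−11| = 11 + 17 = 28
d(R, site 2) = |11−7| + |28−3| = 4 + 25 = 29
d(R, site 3) = |11−17| + |28−25| = 6 + 3 = 9
d(R, site 4) = |11−12| + |28−23| = 1 + 5 = 6
The smallest is to site 4, so R lies in the Voronoi region of site 4.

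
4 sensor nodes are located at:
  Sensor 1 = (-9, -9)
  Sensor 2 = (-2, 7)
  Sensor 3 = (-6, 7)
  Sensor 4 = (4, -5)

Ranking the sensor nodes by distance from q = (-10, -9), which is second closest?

Since √ is increasing, it suffices to compare squared distances:
d²(q, Sensor 1) = 1 + 0 = 1
d²(q, Sensor 2) = 64 + 256 = 320
d²(q, Sensor 3) = 16 + 256 = 272
d²(q, Sensor 4) = 196 + 16 = 212
Sorted ascending: Sensor 1, Sensor 4, Sensor 3, … — the second-nearest is Sensor 4.

Sensor 4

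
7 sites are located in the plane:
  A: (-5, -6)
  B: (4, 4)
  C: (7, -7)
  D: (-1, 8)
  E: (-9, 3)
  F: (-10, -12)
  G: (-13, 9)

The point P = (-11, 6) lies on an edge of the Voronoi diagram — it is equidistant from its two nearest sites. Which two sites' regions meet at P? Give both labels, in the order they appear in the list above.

E and G

Squared distances from P to each site:
|PA|² = (-11−(-5))² + (6−(-6))² = 36 + 144 = 180
|PB|² = (-11−4)² + (6−4)² = 225 + 4 = 229
|PC|² = (-11−7)² + (6−(-7))² = 324 + 169 = 493
|PD|² = (-11−(-1))² + (6−8)² = 100 + 4 = 104
|PE|² = (-11−(-9))² + (6−3)² = 4 + 9 = 13
|PF|² = (-11−(-10))² + (6−(-12))² = 1 + 324 = 325
|PG|² = (-11−(-13))² + (6−9)² = 4 + 9 = 13
P is equidistant from E and G (both at squared distance 13), and every other site is strictly farther — so P lies on the E–G Voronoi edge.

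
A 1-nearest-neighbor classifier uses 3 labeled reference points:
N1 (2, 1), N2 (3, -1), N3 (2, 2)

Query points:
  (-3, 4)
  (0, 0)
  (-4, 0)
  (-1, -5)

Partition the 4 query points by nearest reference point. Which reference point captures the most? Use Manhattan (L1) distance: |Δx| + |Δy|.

(-3, 4) — d to each: N1:8, N2:11, N3:7 → nearest is N3
(0, 0) — d to each: N1:3, N2:4, N3:4 → nearest is N1
(-4, 0) — d to each: N1:7, N2:8, N3:8 → nearest is N1
(-1, -5) — d to each: N1:9, N2:8, N3:10 → nearest is N2
Tally — N1:2, N2:1, N3:1. N1 captures the most (2).

N1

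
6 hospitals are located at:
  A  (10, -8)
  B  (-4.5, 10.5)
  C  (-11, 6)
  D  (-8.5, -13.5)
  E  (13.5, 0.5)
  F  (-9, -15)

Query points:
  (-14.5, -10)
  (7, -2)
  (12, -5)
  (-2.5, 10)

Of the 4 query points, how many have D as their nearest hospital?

1

(-14.5, -10) — d² to each: A:604.25, B:520.25, C:268.25, D:48.25, E:894.25, F:55.25 → nearest is D
(7, -2) — d² to each: A:45, B:288.5, C:388, D:372.5, E:48.5, F:425 → nearest is A
(12, -5) — d² to each: A:13, B:512.5, C:650, D:492.5, E:32.5, F:541 → nearest is A
(-2.5, 10) — d² to each: A:480.25, B:4.25, C:88.25, D:588.25, E:346.25, F:667.25 → nearest is B
1 of the 4 points has D as nearest.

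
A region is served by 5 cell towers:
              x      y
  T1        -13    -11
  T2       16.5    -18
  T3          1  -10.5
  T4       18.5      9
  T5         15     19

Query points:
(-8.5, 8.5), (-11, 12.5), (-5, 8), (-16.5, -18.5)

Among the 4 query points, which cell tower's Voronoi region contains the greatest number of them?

T1

(-8.5, 8.5) — d² to each: T1:400.5, T2:1327.25, T3:451.25, T4:729.25, T5:662.5 → nearest is T1
(-11, 12.5) — d² to each: T1:556.25, T2:1686.5, T3:673, T4:882.5, T5:718.25 → nearest is T1
(-5, 8) — d² to each: T1:425, T2:1138.25, T3:378.25, T4:553.25, T5:521 → nearest is T3
(-16.5, -18.5) — d² to each: T1:68.5, T2:1089.25, T3:370.25, T4:1981.25, T5:2398.5 → nearest is T1
Tally — T1:3, T3:1. T1 captures the most (3).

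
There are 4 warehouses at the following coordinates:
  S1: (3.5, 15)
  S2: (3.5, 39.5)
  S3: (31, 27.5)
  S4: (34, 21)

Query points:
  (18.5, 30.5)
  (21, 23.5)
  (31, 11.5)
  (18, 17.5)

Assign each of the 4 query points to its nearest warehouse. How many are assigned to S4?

(18.5, 30.5) — d² to each: S1:465.25, S2:306, S3:165.25, S4:330.5 → nearest is S3
(21, 23.5) — d² to each: S1:378.5, S2:562.25, S3:116, S4:175.25 → nearest is S3
(31, 11.5) — d² to each: S1:768.5, S2:1540.25, S3:256, S4:99.25 → nearest is S4
(18, 17.5) — d² to each: S1:216.5, S2:694.25, S3:269, S4:268.25 → nearest is S1
1 of the 4 points has S4 as nearest.

1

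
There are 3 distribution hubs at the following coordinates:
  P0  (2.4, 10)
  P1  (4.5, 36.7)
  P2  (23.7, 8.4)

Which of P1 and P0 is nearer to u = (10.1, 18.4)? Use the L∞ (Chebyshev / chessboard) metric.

d(u,P1) = max(5.6, 18.3) = 18.3
d(u,P0) = max(7.7, 8.4) = 8.4
18.3 > 8.4, so P0 is closer.

P0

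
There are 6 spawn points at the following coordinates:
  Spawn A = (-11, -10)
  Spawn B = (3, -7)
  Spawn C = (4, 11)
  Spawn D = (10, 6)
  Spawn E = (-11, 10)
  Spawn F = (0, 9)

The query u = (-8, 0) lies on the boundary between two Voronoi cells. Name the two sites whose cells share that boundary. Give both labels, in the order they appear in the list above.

Spawn A and Spawn E

Squared distances from u to each site:
d²(u, Spawn A) = (-8−(-11))² + (0−(-10))² = 9 + 100 = 109
d²(u, Spawn B) = (-8−3)² + (0−(-7))² = 121 + 49 = 170
d²(u, Spawn C) = (-8−4)² + (0−11)² = 144 + 121 = 265
d²(u, Spawn D) = (-8−10)² + (0−6)² = 324 + 36 = 360
d²(u, Spawn E) = (-8−(-11))² + (0−10)² = 9 + 100 = 109
d²(u, Spawn F) = (-8−0)² + (0−9)² = 64 + 81 = 145
u is equidistant from Spawn A and Spawn E (both at squared distance 109), and every other site is strictly farther — so u lies on the Spawn A–Spawn E Voronoi edge.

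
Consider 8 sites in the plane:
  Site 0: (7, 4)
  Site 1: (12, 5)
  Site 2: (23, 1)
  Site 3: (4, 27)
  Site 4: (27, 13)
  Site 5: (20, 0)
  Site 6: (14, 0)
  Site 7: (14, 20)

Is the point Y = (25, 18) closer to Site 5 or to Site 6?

Compare squared distances:
d²(Y, Site 5) = (25−20)² + (18−0)² = 25 + 324 = 349
d²(Y, Site 6) = (25−14)² + (18−0)² = 121 + 324 = 445
349 < 445, so Site 5 is closer.

Site 5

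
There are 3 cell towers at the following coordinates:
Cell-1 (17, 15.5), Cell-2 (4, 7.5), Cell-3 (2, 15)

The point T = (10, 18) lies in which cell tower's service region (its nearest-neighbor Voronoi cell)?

Cell-1

Squared Euclidean distances:
d²(T, Cell-1) = (10−17)² + (18−15.5)² = 49 + 6.25 = 55.25
d²(T, Cell-2) = (10−4)² + (18−7.5)² = 36 + 110.25 = 146.25
d²(T, Cell-3) = (10−2)² + (18−15)² = 64 + 9 = 73
The smallest is to Cell-1, so T lies in the Voronoi region of Cell-1.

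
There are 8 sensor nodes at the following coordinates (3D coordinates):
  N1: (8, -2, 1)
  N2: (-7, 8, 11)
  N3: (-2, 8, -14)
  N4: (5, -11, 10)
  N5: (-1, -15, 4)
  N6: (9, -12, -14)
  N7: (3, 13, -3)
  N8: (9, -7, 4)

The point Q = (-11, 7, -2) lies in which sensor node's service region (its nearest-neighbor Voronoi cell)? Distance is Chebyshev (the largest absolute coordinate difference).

N3

d(Q,N1) = max(19, 9, 3) = 19
d(Q,N2) = max(4, 1, 13) = 13
d(Q,N3) = max(9, 1, 12) = 12
d(Q,N4) = max(16, 18, 12) = 18
d(Q,N5) = max(10, 22, 6) = 22
d(Q,N6) = max(20, 19, 12) = 20
d(Q,N7) = max(14, 6, 1) = 14
d(Q,N8) = max(20, 14, 6) = 20
The smallest is to N3, so Q lies in the Voronoi region of N3.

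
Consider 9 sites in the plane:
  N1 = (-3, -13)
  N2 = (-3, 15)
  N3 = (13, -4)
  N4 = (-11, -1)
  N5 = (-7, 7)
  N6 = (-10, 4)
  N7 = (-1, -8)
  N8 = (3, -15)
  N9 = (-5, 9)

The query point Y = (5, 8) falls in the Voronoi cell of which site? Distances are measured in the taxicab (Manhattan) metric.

N9

d(Y,N1) = |5−(-3)| + |8−(-13)| = 8 + 21 = 29
d(Y,N2) = |5−(-3)| + |8−15| = 8 + 7 = 15
d(Y,N3) = |5−13| + |8−(-4)| = 8 + 12 = 20
d(Y,N4) = |5−(-11)| + |8−(-1)| = 16 + 9 = 25
d(Y,N5) = |5−(-7)| + |8−7| = 12 + 1 = 13
d(Y,N6) = |5−(-10)| + |8−4| = 15 + 4 = 19
d(Y,N7) = |5−(-1)| + |8−(-8)| = 6 + 16 = 22
d(Y,N8) = |5−3| + |8−(-15)| = 2 + 23 = 25
d(Y,N9) = |5−(-5)| + |8−9| = 10 + 1 = 11
N9 is nearest.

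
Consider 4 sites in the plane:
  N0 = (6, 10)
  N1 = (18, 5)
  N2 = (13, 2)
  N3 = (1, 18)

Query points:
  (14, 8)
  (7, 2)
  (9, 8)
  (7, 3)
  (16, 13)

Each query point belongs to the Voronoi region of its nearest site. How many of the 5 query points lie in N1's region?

(14, 8) — d² to each: N0:68, N1:25, N2:37, N3:269 → nearest is N1
(7, 2) — d² to each: N0:65, N1:130, N2:36, N3:292 → nearest is N2
(9, 8) — d² to each: N0:13, N1:90, N2:52, N3:164 → nearest is N0
(7, 3) — d² to each: N0:50, N1:125, N2:37, N3:261 → nearest is N2
(16, 13) — d² to each: N0:109, N1:68, N2:130, N3:250 → nearest is N1
2 of the 5 points have N1 as nearest.

2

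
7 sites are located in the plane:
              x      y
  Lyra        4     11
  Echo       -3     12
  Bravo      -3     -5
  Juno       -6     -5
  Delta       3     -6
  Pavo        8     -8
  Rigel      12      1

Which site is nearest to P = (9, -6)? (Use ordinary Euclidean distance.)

Compare squared distances (the ordering matches that of the actual distances):
d²(P, Lyra) = (9−4)² + (-6−11)² = 25 + 289 = 314
d²(P, Echo) = (9−(-3))² + (-6−12)² = 144 + 324 = 468
d²(P, Bravo) = (9−(-3))² + (-6−(-5))² = 144 + 1 = 145
d²(P, Juno) = (9−(-6))² + (-6−(-5))² = 225 + 1 = 226
d²(P, Delta) = (9−3)² + (-6−(-6))² = 36 + 0 = 36
d²(P, Pavo) = (9−8)² + (-6−(-8))² = 1 + 4 = 5
d²(P, Rigel) = (9−12)² + (-6−1)² = 9 + 49 = 58
Pavo is nearest.

Pavo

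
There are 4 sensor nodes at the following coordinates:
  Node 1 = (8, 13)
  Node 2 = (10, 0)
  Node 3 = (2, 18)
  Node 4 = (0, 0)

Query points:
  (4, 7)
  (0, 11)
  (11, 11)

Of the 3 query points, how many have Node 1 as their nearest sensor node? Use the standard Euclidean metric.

2

(4, 7) — d² to each: Node 1:52, Node 2:85, Node 3:125, Node 4:65 → nearest is Node 1
(0, 11) — d² to each: Node 1:68, Node 2:221, Node 3:53, Node 4:121 → nearest is Node 3
(11, 11) — d² to each: Node 1:13, Node 2:122, Node 3:130, Node 4:242 → nearest is Node 1
2 of the 3 points have Node 1 as nearest.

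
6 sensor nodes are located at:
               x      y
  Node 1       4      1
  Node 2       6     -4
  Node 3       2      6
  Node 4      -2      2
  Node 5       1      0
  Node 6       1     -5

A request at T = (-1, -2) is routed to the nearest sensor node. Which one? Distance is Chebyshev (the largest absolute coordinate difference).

d(T, Node 1) = max(5, 3) = 5
d(T, Node 2) = max(7, 2) = 7
d(T, Node 3) = max(3, 8) = 8
d(T, Node 4) = max(1, 4) = 4
d(T, Node 5) = max(2, 2) = 2
d(T, Node 6) = max(2, 3) = 3
Node 5 is nearest.

Node 5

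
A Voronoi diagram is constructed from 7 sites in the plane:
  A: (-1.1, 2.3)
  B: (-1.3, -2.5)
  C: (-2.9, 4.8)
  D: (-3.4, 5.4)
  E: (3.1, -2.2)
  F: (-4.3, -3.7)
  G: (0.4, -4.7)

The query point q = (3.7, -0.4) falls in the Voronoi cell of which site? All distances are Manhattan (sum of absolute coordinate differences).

E

d(q,A) = |3.7−(-1.1)| + |-0.4−2.3| = 4.8 + 2.7 = 7.5
d(q,B) = |3.7−(-1.3)| + |-0.4−(-2.5)| = 5 + 2.1 = 7.1
d(q,C) = |3.7−(-2.9)| + |-0.4−4.8| = 6.6 + 5.2 = 11.8
d(q,D) = |3.7−(-3.4)| + |-0.4−5.4| = 7.1 + 5.8 = 12.9
d(q,E) = |3.7−3.1| + |-0.4−(-2.2)| = 0.6 + 1.8 = 2.4
d(q,F) = |3.7−(-4.3)| + |-0.4−(-3.7)| = 8 + 3.3 = 11.3
d(q,G) = |3.7−0.4| + |-0.4−(-4.7)| = 3.3 + 4.3 = 7.6
E is nearest.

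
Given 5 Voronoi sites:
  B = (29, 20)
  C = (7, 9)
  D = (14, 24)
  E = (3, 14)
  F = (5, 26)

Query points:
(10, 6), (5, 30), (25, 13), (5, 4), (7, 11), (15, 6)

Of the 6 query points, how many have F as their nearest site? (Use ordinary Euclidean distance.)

1

(10, 6) — d² to each: B:557, C:18, D:340, E:113, F:425 → nearest is C
(5, 30) — d² to each: B:676, C:445, D:117, E:260, F:16 → nearest is F
(25, 13) — d² to each: B:65, C:340, D:242, E:485, F:569 → nearest is B
(5, 4) — d² to each: B:832, C:29, D:481, E:104, F:484 → nearest is C
(7, 11) — d² to each: B:565, C:4, D:218, E:25, F:229 → nearest is C
(15, 6) — d² to each: B:392, C:73, D:325, E:208, F:500 → nearest is C
1 of the 6 points has F as nearest.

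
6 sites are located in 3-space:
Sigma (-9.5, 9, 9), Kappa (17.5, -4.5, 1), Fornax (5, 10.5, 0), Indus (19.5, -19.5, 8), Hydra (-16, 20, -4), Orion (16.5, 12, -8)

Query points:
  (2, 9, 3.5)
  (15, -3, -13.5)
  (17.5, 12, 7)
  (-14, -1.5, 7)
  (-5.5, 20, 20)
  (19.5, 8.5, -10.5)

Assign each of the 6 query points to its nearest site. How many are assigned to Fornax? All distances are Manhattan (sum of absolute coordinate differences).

(2, 9, 3.5) — d to each: Sigma:17, Kappa:31.5, Fornax:8, Indus:50.5, Hydra:36.5, Orion:29 → nearest is Fornax
(15, -3, -13.5) — d to each: Sigma:59, Kappa:18.5, Fornax:37, Indus:42.5, Hydra:63.5, Orion:22 → nearest is Kappa
(17.5, 12, 7) — d to each: Sigma:32, Kappa:22.5, Fornax:21, Indus:34.5, Hydra:52.5, Orion:16 → nearest is Orion
(-14, -1.5, 7) — d to each: Sigma:17, Kappa:40.5, Fornax:38, Indus:52.5, Hydra:34.5, Orion:59 → nearest is Sigma
(-5.5, 20, 20) — d to each: Sigma:26, Kappa:66.5, Fornax:40, Indus:76.5, Hydra:34.5, Orion:58 → nearest is Sigma
(19.5, 8.5, -10.5) — d to each: Sigma:49, Kappa:26.5, Fornax:27, Indus:46.5, Hydra:53.5, Orion:9 → nearest is Orion
1 of the 6 points has Fornax as nearest.

1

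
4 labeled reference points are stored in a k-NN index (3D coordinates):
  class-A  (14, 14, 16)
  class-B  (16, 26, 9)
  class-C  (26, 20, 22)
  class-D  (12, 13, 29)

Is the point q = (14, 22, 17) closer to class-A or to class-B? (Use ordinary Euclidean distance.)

class-A

Compare squared distances:
d²(q, class-A) = (14−14)² + (22−14)² + (17−16)² = 0 + 64 + 1 = 65
d²(q, class-B) = (14−16)² + (22−26)² + (17−9)² = 4 + 16 + 64 = 84
65 < 84, so class-A is closer.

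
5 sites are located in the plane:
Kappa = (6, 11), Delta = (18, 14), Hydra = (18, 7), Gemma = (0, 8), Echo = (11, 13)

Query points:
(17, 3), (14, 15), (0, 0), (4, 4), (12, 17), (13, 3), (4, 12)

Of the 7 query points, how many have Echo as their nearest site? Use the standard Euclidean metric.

(17, 3) — d² to each: Kappa:185, Delta:122, Hydra:17, Gemma:314, Echo:136 → nearest is Hydra
(14, 15) — d² to each: Kappa:80, Delta:17, Hydra:80, Gemma:245, Echo:13 → nearest is Echo
(0, 0) — d² to each: Kappa:157, Delta:520, Hydra:373, Gemma:64, Echo:290 → nearest is Gemma
(4, 4) — d² to each: Kappa:53, Delta:296, Hydra:205, Gemma:32, Echo:130 → nearest is Gemma
(12, 17) — d² to each: Kappa:72, Delta:45, Hydra:136, Gemma:225, Echo:17 → nearest is Echo
(13, 3) — d² to each: Kappa:113, Delta:146, Hydra:41, Gemma:194, Echo:104 → nearest is Hydra
(4, 12) — d² to each: Kappa:5, Delta:200, Hydra:221, Gemma:32, Echo:50 → nearest is Kappa
2 of the 7 points have Echo as nearest.

2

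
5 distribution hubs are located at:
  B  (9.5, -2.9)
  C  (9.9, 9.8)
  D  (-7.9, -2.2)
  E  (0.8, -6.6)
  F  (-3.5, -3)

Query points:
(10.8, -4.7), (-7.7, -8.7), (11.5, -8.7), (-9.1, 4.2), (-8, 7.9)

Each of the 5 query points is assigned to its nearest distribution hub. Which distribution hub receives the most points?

D

(10.8, -4.7) — d² to each: B:4.93, C:211.06, D:355.94, E:103.61, F:207.38 → nearest is B
(-7.7, -8.7) — d² to each: B:329.48, C:652.01, D:42.29, E:76.66, F:50.13 → nearest is D
(11.5, -8.7) — d² to each: B:37.64, C:344.81, D:418.61, E:118.9, F:257.49 → nearest is B
(-9.1, 4.2) — d² to each: B:396.37, C:392.36, D:42.4, E:214.65, F:83.2 → nearest is D
(-8, 7.9) — d² to each: B:422.89, C:324.02, D:102.02, E:287.69, F:139.06 → nearest is D
Tally — B:2, D:3. D captures the most (3).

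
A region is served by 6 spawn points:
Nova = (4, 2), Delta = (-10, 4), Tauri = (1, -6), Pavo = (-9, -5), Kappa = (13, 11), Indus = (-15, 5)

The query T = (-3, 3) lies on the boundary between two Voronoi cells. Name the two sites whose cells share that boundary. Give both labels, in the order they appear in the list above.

Squared distances from T to each site:
d²(T, Nova) = (-3−4)² + (3−2)² = 49 + 1 = 50
d²(T, Delta) = (-3−(-10))² + (3−4)² = 49 + 1 = 50
d²(T, Tauri) = (-3−1)² + (3−(-6))² = 16 + 81 = 97
d²(T, Pavo) = (-3−(-9))² + (3−(-5))² = 36 + 64 = 100
d²(T, Kappa) = (-3−13)² + (3−11)² = 256 + 64 = 320
d²(T, Indus) = (-3−(-15))² + (3−5)² = 144 + 4 = 148
T is equidistant from Nova and Delta (both at squared distance 50), and every other site is strictly farther — so T lies on the Nova–Delta Voronoi edge.

Nova and Delta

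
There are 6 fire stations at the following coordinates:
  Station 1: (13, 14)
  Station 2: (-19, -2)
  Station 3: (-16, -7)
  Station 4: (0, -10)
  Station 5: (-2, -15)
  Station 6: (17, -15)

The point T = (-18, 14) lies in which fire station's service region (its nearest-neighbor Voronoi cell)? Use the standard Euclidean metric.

Since √ is increasing, it suffices to compare squared distances:
d²(T, Station 1) = (-18−13)² + (14−14)² = 961 + 0 = 961
d²(T, Station 2) = (-18−(-19))² + (14−(-2))² = 1 + 256 = 257
d²(T, Station 3) = (-18−(-16))² + (14−(-7))² = 4 + 441 = 445
d²(T, Station 4) = (-18−0)² + (14−(-10))² = 324 + 576 = 900
d²(T, Station 5) = (-18−(-2))² + (14−(-15))² = 256 + 841 = 1097
d²(T, Station 6) = (-18−17)² + (14−(-15))² = 1225 + 841 = 2066
Station 2 is nearest.

Station 2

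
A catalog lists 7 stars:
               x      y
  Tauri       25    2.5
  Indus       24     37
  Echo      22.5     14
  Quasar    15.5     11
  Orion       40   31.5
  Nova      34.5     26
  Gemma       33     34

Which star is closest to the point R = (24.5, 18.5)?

Compare squared distances (the ordering matches that of the actual distances):
d²(R, Tauri) = (24.5−25)² + (18.5−2.5)² = 0.25 + 256 = 256.25
d²(R, Indus) = (24.5−24)² + (18.5−37)² = 0.25 + 342.25 = 342.5
d²(R, Echo) = (24.5−22.5)² + (18.5−14)² = 4 + 20.25 = 24.25
d²(R, Quasar) = (24.5−15.5)² + (18.5−11)² = 81 + 56.25 = 137.25
d²(R, Orion) = (24.5−40)² + (18.5−31.5)² = 240.25 + 169 = 409.25
d²(R, Nova) = (24.5−34.5)² + (18.5−26)² = 100 + 56.25 = 156.25
d²(R, Gemma) = (24.5−33)² + (18.5−34)² = 72.25 + 240.25 = 312.5
Minimum is at Echo.

Echo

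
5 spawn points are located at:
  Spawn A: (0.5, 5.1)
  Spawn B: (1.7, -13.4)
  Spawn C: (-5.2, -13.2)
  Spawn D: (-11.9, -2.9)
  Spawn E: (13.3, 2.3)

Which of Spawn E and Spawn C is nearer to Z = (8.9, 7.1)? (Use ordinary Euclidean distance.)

Compare squared distances:
d²(Z, Spawn E) = (8.9−13.3)² + (7.1−2.3)² = 19.36 + 23.04 = 42.4
d²(Z, Spawn C) = (8.9−(-5.2))² + (7.1−(-13.2))² = 198.81 + 412.09 = 610.9
42.4 < 610.9, so Spawn E is closer.

Spawn E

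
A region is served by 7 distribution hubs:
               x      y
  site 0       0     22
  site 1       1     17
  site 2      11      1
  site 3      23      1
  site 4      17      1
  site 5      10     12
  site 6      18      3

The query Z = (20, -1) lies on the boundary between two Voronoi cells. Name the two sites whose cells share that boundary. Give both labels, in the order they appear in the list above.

Squared distances from Z to each site:
d²(Z, site 0) = (20−0)² + (-1−22)² = 400 + 529 = 929
d²(Z, site 1) = (20−1)² + (-1−17)² = 361 + 324 = 685
d²(Z, site 2) = (20−11)² + (-1−1)² = 81 + 4 = 85
d²(Z, site 3) = (20−23)² + (-1−1)² = 9 + 4 = 13
d²(Z, site 4) = (20−17)² + (-1−1)² = 9 + 4 = 13
d²(Z, site 5) = (20−10)² + (-1−12)² = 100 + 169 = 269
d²(Z, site 6) = (20−18)² + (-1−3)² = 4 + 16 = 20
Z is equidistant from site 3 and site 4 (both at squared distance 13), and every other site is strictly farther — so Z lies on the site 3–site 4 Voronoi edge.

site 3 and site 4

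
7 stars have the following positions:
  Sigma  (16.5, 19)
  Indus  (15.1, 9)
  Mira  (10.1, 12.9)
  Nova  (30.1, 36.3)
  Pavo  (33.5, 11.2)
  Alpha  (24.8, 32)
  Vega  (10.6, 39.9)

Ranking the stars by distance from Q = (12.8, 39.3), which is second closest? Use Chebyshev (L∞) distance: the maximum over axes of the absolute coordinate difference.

Alpha

d(Q, Sigma) = max(3.7, 20.3) = 20.3
d(Q, Indus) = max(2.3, 30.3) = 30.3
d(Q, Mira) = max(2.7, 26.4) = 26.4
d(Q, Nova) = max(17.3, 3) = 17.3
d(Q, Pavo) = max(20.7, 28.1) = 28.1
d(Q, Alpha) = max(12, 7.3) = 12
d(Q, Vega) = max(2.2, 0.6) = 2.2
Sorted ascending: Vega, Alpha, Nova, … — the second-nearest is Alpha.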